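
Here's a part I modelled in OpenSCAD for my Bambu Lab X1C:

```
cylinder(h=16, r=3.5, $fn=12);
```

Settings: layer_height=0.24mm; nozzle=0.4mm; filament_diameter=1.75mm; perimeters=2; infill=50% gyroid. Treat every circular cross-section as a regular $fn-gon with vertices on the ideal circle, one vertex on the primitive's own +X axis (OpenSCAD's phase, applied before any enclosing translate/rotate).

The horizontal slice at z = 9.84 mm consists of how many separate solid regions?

At z = 9.84 mm: the cylinder: section is a regular 12-gon, circumradius r=3.5. The result has 1 disconnected region.

1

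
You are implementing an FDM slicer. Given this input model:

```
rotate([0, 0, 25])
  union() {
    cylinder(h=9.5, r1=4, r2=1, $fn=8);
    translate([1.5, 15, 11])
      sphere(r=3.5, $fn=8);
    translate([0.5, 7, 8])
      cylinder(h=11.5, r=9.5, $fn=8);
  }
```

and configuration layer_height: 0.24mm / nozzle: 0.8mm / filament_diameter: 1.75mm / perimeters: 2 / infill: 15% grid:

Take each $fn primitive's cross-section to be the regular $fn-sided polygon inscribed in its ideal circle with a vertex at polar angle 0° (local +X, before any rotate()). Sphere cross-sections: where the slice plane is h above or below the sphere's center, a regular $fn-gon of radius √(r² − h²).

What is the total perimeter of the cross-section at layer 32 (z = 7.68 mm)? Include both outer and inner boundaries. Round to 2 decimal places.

16.43 mm

At z = 7.68 mm: the cone contributes a regular 8-gon of circumradius 1.575 (interpolated between r1=4 and r2=1 at t=0.808) (perimeter = 2·8·1.575·sin(180°/8) = 9.64 mm); the r=3.5 sphere at (1.5, 15) contributes a regular 8-gon of circumradius √(3.5²−3.32²) = 1.108 (perimeter = 2·8·1.108·sin(180°/8) = 6.78 mm); the cylinder at (0.5, 7) does not reach this height (z outside [8, 19.5]); Merging all regions: the 2 present regions are separate (no shared area or edge), so areas and boundary lengths simply add and each stays a separate island — boundary = 16.43 mm; (rotated 25° about Z; rotation is an isometry so areas/perimeters/island counts are preserved). Overall, the cross-section has 2 separate islands. Total boundary length (outer) = 16.43 mm.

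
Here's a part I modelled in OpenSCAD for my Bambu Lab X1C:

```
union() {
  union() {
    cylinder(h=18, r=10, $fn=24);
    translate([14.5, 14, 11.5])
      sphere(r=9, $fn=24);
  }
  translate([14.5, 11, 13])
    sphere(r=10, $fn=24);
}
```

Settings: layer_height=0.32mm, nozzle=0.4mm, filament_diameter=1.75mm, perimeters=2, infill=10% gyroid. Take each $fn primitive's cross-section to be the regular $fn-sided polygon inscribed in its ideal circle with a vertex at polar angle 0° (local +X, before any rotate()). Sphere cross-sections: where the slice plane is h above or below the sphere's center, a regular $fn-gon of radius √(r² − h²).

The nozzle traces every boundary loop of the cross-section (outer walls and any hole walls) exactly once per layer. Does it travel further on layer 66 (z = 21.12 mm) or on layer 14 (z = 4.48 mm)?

layer 14 (z = 4.48 mm)

Layer 66 (z = 21.12): the cylinder does not reach this height (z outside [0, 18]); the sphere at (14.5, 14) does not reach this height (|z−center|=9.620 > r=9); Combining (union): nothing is present at this height; the r=10 sphere at (14.5, 11) contributes a regular 24-gon of circumradius √(10²−8.12²) = 5.837 (perimeter = 2·24·5.837·sin(180°/24) = 36.57 mm); Combining (union): only the r=10 sphere at (14.5, 11) is present, so the union is just that shape — boundary = 36.57 mm. So its perimeter = 36.57 mm. Layer 14 (z = 4.48): the r=10 cylinder gives a regular 24-gon of circumradius 10 (constant along its height) (perimeter = 2·24·10.000·sin(180°/24) = 62.65 mm); the r=9 sphere at (14.5, 14) contributes a regular 24-gon of circumradius √(9²−7.02²) = 5.632 (perimeter = 2·24·5.632·sin(180°/24) = 35.29 mm); Merging all regions: the 2 present regions are separate (no shared area or edge), so areas and boundary lengths simply add and each stays a separate island — boundary = 97.94 mm; the r=10 sphere at (14.5, 11) contributes a regular 24-gon of circumradius √(10²−8.52²) = 5.235 (perimeter = 2·24·5.235·sin(180°/24) = 32.80 mm); Taking the union: the regions partially overlap (shared area 59.54 mm²), so the edge portions inside another operand are dropped and the merged outline is re-measured after clipping — boundary = 102.86 mm. So its perimeter = 102.86 mm. Layer 14 is larger (102.86 vs 36.57 mm).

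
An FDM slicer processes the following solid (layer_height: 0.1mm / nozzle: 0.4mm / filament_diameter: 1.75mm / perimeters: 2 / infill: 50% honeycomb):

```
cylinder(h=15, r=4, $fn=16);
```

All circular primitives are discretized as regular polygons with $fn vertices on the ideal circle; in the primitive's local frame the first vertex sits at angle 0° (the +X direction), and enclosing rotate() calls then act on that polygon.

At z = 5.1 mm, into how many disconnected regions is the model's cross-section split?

1

At z = 5.1 mm: the r=4 cylinder contributes a regular 16-gon of circumradius 4. The result has 1 disconnected region.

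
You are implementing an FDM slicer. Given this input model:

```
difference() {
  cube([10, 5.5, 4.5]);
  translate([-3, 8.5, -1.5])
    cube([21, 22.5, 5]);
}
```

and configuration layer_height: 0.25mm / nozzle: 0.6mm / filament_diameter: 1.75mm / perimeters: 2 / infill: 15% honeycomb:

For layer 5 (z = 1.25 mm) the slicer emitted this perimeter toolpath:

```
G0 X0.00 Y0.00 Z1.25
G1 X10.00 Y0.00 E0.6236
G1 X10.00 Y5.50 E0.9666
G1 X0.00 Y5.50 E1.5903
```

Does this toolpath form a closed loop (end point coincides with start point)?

Start point (G0): (0.00, 0.00). End point (last G1): the path does not return to the start — open.

no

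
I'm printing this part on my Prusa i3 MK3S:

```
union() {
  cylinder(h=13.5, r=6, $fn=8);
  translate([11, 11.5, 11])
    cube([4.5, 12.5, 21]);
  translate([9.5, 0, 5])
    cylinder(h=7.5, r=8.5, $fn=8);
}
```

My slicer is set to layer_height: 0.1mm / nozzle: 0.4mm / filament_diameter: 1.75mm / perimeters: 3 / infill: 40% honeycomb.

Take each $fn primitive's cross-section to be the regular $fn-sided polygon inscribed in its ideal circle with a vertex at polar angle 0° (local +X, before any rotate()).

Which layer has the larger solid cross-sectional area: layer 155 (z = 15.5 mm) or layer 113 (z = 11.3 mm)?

Layer 155 (z = 15.5): the cylinder does not reach this height (z outside [0, 13.5]); the cube at (11, 11.5) (footprint 4.5×12.5) is included at this height (area 56.25 mm²); the cylinder at (9.5, 0) does not reach this height (z outside [5, 12.5]); Taking the union: only the 4.5×12.5 cube at (11, 11.5) is present, so the union is just that shape — area = 56.25 mm². So its area = 56.25 mm². Layer 113 (z = 11.3): the r=6 cylinder gives a regular 8-gon of circumradius 6 (constant along its height) (area = (8/2)·6.000²·sin(360°/8) = 101.82 mm²); the cube at (11, 11.5) is present — its section is the full 4.5×12.5 rectangle (area 56.25 mm²); the r=8.5 cylinder at (9.5, 0) gives a regular 8-gon of circumradius 8.5 (constant along its height) (area = (8/2)·8.500²·sin(360°/8) = 204.35 mm²); Combining (union): the regions partially overlap — summed areas 362.43 mm² minus the doubly-counted overlap 28.29 mm² gives 334.13 mm² — area = 334.13 mm². So its area = 334.13 mm². Layer 113 is larger (334.13 vs 56.25 mm²).

layer 113 (z = 11.3 mm)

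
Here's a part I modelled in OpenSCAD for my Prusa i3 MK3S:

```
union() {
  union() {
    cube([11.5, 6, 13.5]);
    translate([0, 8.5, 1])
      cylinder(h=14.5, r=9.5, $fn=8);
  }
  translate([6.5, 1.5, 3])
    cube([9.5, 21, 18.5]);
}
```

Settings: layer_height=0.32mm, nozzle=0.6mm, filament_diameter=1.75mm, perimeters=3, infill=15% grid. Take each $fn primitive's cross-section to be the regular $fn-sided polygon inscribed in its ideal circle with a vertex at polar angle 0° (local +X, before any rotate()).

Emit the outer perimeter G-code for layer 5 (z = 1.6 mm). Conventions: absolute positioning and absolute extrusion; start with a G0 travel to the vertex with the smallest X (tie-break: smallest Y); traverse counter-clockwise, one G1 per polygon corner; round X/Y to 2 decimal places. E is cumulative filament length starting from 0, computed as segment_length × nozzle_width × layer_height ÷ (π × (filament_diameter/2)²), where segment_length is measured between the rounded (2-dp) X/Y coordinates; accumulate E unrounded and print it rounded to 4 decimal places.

G0 X-9.50 Y8.50 Z1.60
G1 X-6.72 Y1.78 E0.5805
G1 X0.00 Y-1.00 E1.1610
G1 X2.41 Y0.00 E1.3693
G1 X11.50 Y0.00 E2.0949
G1 X11.50 Y6.00 E2.5738
G1 X8.46 Y6.00 E2.8165
G1 X9.50 Y8.50 E3.0327
G1 X6.72 Y15.22 E3.6132
G1 X0.00 Y18.00 E4.1937
G1 X-6.72 Y15.22 E4.7742
G1 X-9.50 Y8.50 E5.3547

At z = 1.6 mm: the cube is present — its section is the full 11.5×6 rectangle; the r=9.5 cylinder at (0, 8.5) gives a regular 8-gon of circumradius 9.5 (constant along its height); Taking the union: the regions partially overlap (shared area 40.15 mm²), so overlapping operands fuse into one piece — 1 connected region; the cube at (6.5, 1.5) is not intersected at this z (z outside [3, 21.5]); Taking the union: only the result so far is present, so the union is just that shape — 1 connected region. The outline is a single polygon with 11 vertices. Extrusion per mm of travel: 0.6 × 0.32 / (π × 0.875²) = 0.079824. Accumulating E over each segment gives final E = 5.3547.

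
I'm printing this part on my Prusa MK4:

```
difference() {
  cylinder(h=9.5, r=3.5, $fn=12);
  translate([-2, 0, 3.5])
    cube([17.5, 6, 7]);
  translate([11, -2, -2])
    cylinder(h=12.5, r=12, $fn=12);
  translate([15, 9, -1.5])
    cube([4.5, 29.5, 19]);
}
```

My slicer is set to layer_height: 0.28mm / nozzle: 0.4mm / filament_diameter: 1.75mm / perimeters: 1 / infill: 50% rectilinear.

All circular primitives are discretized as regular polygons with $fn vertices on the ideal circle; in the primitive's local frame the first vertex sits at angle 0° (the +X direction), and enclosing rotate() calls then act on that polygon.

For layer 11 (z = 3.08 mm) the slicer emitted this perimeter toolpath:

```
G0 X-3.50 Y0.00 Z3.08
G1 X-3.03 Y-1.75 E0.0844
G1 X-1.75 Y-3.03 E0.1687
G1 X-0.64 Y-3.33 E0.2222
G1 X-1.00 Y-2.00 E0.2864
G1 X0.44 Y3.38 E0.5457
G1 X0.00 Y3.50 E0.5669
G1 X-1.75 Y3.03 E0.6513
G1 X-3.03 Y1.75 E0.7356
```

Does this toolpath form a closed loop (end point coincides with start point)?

Start point (G0): (-3.50, 0.00). End point (last G1): the path does not return to the start — open.

no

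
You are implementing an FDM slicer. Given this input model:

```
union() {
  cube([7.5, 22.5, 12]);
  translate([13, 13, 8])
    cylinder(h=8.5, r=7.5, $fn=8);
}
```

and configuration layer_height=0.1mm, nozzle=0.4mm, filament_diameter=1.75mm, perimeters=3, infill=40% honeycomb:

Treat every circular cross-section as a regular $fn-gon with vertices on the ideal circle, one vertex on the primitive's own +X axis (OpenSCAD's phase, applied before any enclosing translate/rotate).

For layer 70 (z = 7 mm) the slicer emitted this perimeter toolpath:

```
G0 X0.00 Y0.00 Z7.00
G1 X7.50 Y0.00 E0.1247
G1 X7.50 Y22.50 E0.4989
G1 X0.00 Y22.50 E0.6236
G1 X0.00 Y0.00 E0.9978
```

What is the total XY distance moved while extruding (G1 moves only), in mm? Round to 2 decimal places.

Sum the Euclidean lengths of each G1 segment: total = 60.00 mm.

60.00 mm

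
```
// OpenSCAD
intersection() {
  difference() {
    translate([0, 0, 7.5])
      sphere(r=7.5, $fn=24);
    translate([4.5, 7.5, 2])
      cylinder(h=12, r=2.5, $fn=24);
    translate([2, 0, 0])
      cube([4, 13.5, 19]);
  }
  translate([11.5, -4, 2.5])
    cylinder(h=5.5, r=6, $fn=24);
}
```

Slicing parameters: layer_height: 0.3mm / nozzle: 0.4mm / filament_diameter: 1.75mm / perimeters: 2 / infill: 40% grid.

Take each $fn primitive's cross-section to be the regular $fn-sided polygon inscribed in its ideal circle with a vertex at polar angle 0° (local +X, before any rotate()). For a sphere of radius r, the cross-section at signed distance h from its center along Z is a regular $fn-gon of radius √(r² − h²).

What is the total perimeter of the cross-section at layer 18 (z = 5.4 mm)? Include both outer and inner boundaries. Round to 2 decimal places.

At z = 5.4 mm: the r=7.5 sphere slices to a regular 24-gon of circumradius 7.200 (√(r²−h²) with h=2.1 from center) (perimeter = 2·24·7.200·sin(180°/24) = 45.11 mm); the cylinder at (4.5, 7.5): section is a regular 24-gon, circumradius r=2.5 (perimeter = 2·24·2.500·sin(180°/24) = 15.66 mm); the 4×13.5 cube at (2, 0) contributes its full rectangle (perimeter 35.00 mm); Taking the first minus the rest: starting from the r=7.5 sphere, the r=2.5 cylinder at (4.5, 7.5) partially overlaps it — only the 2.10 mm² overlap (of its 19.41 mm²) is removed, clipping the outline; the 4×13.5 cube at (2, 0) partially overlaps it — only the 20.94 mm² overlap (of its 54.00 mm²) is removed, clipping the outline — boundary = 54.81 mm; the r=6 cylinder at (11.5, -4) gives a regular 24-gon of circumradius 6 (constant along its height) (perimeter = 2·24·6.000·sin(180°/24) = 37.59 mm); Taking the intersection: the r=6 cylinder at (11.5, -4) partially overlaps the result so far; clipping to the common part keeps 3.11 mm² — boundary = 10.06 mm. Overall, the cross-section is a single solid region. Total boundary length (outer) = 10.06 mm.

10.06 mm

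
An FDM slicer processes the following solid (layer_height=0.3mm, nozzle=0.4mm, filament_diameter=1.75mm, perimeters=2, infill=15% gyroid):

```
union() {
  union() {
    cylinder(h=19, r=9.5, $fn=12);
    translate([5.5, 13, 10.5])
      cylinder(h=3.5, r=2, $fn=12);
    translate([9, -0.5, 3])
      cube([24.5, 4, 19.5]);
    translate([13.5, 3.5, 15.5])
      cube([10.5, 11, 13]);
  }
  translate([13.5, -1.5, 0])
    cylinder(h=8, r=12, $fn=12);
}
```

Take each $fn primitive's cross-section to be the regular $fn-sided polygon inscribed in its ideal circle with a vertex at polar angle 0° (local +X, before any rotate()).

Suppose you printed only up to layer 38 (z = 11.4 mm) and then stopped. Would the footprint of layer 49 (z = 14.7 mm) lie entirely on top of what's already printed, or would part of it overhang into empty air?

entirely on top

Compare the two slices. At z = 11.4: the r=9.5 cylinder contributes a regular 12-gon of circumradius 9.5 (area = (12/2)·9.500²·sin(360°/12) = 270.75 mm²); the r=2 cylinder at (5.5, 13) gives a regular 12-gon of circumradius 2 (constant along its height) (area = (12/2)·2.000²·sin(360°/12) = 12.00 mm²); the 24.5×4 cube at (9, -0.5) contributes its full rectangle (area 98.00 mm²); the cube at (13.5, 3.5) does not reach this height (z outside [15.5, 28.5]); Combining (union): the regions partially overlap — summed areas 380.75 mm² minus the doubly-counted overlap 0.68 mm² gives 380.07 mm² — area = 380.07 mm²; the cylinder at (13.5, -1.5) is not intersected at this z (z outside [0, 8]); Taking the union: only the result so far is present, so the union is just that shape — area = 380.07 mm². At z = 14.7: the r=9.5 cylinder gives a regular 12-gon of circumradius 9.5 (constant along its height) (area = (12/2)·9.500²·sin(360°/12) = 270.75 mm²); the cylinder at (5.5, 13) is absent (z outside [10.5, 14]); the cube at (9, -0.5) is present — its section is the full 24.5×4 rectangle (area 98.00 mm²); the cube at (13.5, 3.5) does not reach this height (z outside [15.5, 28.5]); Merging all regions: the regions partially overlap — summed areas 368.75 mm² minus the doubly-counted overlap 0.68 mm² gives 368.07 mm² — area = 368.07 mm²; the cylinder at (13.5, -1.5) is absent (z outside [0, 8]); Taking the union: only the result so far is present, so the union is just that shape — area = 368.07 mm². Checking containment: the cross-section at z = 14.7 is a subset of the cross-section at z = 11.4.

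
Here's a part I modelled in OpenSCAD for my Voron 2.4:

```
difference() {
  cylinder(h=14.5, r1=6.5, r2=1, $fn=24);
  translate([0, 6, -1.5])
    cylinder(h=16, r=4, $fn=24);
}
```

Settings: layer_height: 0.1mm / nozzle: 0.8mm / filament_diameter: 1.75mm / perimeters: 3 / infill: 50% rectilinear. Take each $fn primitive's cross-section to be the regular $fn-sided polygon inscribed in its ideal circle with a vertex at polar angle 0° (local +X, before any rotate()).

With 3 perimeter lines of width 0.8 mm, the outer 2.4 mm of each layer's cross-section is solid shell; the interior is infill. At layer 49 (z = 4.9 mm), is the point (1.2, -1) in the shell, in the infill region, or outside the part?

infill

At z = 4.9 mm: the cone contributes a regular 24-gon of circumradius 4.641 (interpolated between r1=6.5 and r2=1 at t=0.338); the r=4 cylinder at (0, 6) contributes a regular 24-gon of circumradius 4; Taking the first minus the rest: starting from the cone, the r=4 cylinder at (0, 6) partially overlaps it — only the 10.95 mm² overlap (of its 49.69 mm²) is removed, clipping the outline — 1 connected region. Overall, the cross-section is a single solid region. The nearest boundary edge runs (4.02, -2.32)→(3.28, -3.28); distance from the point to it = 3.04 mm. The point is inside the cross-section and 3.04 mm from the nearest boundary — more than the 2.4 mm shell width (3 × 0.8), so it's in the infill interior.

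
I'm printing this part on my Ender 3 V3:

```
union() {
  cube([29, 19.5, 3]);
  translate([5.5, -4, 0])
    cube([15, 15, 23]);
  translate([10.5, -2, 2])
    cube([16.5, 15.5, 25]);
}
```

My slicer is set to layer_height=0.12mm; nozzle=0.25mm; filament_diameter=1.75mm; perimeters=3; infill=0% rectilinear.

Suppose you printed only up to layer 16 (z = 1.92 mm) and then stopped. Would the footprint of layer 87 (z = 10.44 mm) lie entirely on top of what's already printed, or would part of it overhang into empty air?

part overhangs

Compare the two slices. At z = 1.92: the 29×19.5 cube contributes its full rectangle (area 565.50 mm²); the cube at (5.5, -4) (footprint 15×15) is included at this height (area 225.00 mm²); the cube at (10.5, -2) does not reach this height (z outside [2, 27]); Merging all regions: the regions partially overlap — summed areas 790.50 mm² minus the doubly-counted overlap 165.00 mm² gives 625.50 mm² — area = 625.50 mm². At z = 10.44: the cube is absent (z outside [0, 3]); the cube at (5.5, -4) (footprint 15×15) is included at this height (area 225.00 mm²); the cube at (10.5, -2) is present — its section is the full 16.5×15.5 rectangle (area 255.75 mm²); Combining (union): the regions partially overlap — summed areas 480.75 mm² minus the doubly-counted overlap 130.00 mm² gives 350.75 mm² — area = 350.75 mm². Checking containment: at z = 10.44 the cross-section extends beyond the z = 1.92 cross-section by about 13.00 mm².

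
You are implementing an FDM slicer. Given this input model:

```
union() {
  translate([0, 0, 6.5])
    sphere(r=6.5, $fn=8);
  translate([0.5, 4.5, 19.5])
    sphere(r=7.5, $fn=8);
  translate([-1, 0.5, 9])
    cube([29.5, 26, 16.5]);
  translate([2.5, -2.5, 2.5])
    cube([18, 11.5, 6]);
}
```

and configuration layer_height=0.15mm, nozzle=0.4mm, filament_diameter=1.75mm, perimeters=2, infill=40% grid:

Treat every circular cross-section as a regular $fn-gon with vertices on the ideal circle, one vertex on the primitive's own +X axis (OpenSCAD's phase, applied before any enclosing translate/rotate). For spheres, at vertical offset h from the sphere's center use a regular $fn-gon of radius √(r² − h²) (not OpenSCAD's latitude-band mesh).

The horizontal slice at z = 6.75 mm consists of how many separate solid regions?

At z = 6.75 mm: the r=6.5 sphere slices to a regular 8-gon of circumradius 6.495 (√(r²−h²) with h=0.25 from center); the sphere at (0.5, 4.5) is absent (|z−center|=12.750 > r=7.5); the cube at (-1, 0.5) is absent (z outside [9, 25.5]); the cube at (2.5, -2.5) is present — its section is the full 18×11.5 rectangle; Combining (union): the regions partially overlap (shared area 23.58 mm²), so overlapping operands fuse into one piece — 1 connected region. The result has 1 disconnected region.

1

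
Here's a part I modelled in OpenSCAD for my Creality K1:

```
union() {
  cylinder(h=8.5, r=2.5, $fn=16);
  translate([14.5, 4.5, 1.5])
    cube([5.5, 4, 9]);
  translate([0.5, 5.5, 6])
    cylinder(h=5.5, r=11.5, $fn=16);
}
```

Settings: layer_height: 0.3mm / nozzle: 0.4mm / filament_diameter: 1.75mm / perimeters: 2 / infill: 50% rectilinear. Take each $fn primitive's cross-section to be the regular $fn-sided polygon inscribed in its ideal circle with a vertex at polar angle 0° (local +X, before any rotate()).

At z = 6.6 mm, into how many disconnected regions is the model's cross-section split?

2

At z = 6.6 mm: the r=2.5 cylinder gives a regular 16-gon of circumradius 2.5 (constant along its height); the cube at (14.5, 4.5) (footprint 5.5×4) is included at this height; the r=11.5 cylinder at (0.5, 5.5) gives a regular 16-gon of circumradius 11.5 (constant along its height); Combining (union): the regions partially overlap (shared area 19.13 mm²), so overlapping operands fuse into one piece — 2 connected regions. The result has 2 disconnected regions.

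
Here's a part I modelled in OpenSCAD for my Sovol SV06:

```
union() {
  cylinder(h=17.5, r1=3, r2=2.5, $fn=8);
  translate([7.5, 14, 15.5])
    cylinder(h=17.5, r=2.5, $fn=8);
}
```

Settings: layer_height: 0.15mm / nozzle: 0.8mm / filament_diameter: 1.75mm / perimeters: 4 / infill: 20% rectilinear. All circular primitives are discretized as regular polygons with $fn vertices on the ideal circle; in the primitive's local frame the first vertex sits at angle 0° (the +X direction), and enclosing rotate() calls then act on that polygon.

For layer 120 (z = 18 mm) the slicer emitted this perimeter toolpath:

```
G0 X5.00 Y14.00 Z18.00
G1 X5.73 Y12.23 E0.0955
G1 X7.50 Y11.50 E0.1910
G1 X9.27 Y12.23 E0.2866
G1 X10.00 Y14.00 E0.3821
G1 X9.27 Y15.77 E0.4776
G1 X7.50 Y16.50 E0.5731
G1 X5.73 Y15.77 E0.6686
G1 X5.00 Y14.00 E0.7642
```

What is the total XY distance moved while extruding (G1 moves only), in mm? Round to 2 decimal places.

Sum the Euclidean lengths of each G1 segment: total = 15.32 mm.

15.32 mm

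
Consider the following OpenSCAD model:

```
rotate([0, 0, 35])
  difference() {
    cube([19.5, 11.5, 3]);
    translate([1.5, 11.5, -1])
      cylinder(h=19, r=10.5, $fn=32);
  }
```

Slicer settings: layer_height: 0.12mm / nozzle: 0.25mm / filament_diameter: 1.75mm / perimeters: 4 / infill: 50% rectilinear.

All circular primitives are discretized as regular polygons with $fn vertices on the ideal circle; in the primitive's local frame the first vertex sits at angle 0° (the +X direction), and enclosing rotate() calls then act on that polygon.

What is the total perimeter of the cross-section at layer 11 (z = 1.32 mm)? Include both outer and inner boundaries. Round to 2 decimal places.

57.62 mm

At z = 1.32 mm: the 19.5×11.5 cube contributes its full rectangle (perimeter 62.00 mm); the r=10.5 cylinder at (1.5, 11.5) gives a regular 32-gon of circumradius 10.5 (constant along its height) (perimeter = 2·32·10.500·sin(180°/32) = 65.87 mm); Taking the first minus the rest: starting from the 19.5×11.5 cube, the r=10.5 cylinder at (1.5, 11.5) partially overlaps it — only the 101.67 mm² overlap (of its 344.14 mm²) is removed, clipping the outline — boundary = 57.62 mm; (rotated 35° about Z; rotation is an isometry so areas/perimeters/island counts are preserved). Overall, the cross-section is a single solid region. Total boundary length (outer) = 57.62 mm.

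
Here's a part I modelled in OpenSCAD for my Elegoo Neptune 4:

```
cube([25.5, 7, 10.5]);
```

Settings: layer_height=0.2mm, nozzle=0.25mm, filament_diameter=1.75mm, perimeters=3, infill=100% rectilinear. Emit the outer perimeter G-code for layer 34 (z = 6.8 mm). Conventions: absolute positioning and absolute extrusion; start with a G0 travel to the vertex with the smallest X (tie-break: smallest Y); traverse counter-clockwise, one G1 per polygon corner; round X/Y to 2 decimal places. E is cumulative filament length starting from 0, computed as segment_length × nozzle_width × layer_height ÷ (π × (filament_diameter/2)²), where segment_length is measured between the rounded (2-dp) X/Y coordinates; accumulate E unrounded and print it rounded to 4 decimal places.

At z = 6.8 mm: the cube (footprint 25.5×7) is included at this height. The outline is a single polygon with 4 vertices. Extrusion per mm of travel: 0.25 × 0.2 / (π × 0.875²) = 0.020788. Accumulating E over each segment gives final E = 1.3512.

G0 X0.00 Y0.00 Z6.80
G1 X25.50 Y0.00 E0.5301
G1 X25.50 Y7.00 E0.6756
G1 X0.00 Y7.00 E1.2057
G1 X0.00 Y0.00 E1.3512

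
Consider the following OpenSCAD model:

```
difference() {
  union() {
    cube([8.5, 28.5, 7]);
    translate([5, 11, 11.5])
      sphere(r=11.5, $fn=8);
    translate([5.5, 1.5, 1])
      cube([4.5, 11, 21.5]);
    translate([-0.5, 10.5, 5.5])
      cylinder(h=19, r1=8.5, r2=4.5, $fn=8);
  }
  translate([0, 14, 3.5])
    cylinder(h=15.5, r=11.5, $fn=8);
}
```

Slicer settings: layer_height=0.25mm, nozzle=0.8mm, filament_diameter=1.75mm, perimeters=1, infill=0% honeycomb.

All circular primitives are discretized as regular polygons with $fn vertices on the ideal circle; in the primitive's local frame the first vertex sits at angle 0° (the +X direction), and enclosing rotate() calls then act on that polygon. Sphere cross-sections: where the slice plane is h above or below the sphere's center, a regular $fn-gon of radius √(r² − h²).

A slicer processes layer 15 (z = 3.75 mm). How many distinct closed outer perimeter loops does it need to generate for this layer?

2

At z = 3.75 mm: the cube (footprint 8.5×28.5) is included at this height; the r=11.5 sphere at (5, 11) contributes a regular 8-gon of circumradius √(11.5²−7.75²) = 8.496; the 4.5×11 cube at (5.5, 1.5) contributes its full rectangle; the cone at (-0.5, 10.5) does not reach this height (z outside [5.5, 24.5]); Combining (union): the regions partially overlap (shared area 174.36 mm²), so overlapping operands fuse into one piece — 1 connected region; the r=11.5 cylinder at (0, 14) contributes a regular 8-gon of circumradius 11.5; After the difference (first − rest): starting from that combined region, the r=11.5 cylinder at (0, 14) partially overlaps it — only the 211.96 mm² overlap (of its 374.06 mm²) is removed, clipping the outline — 2 connected regions. The result has 2 disconnected regions.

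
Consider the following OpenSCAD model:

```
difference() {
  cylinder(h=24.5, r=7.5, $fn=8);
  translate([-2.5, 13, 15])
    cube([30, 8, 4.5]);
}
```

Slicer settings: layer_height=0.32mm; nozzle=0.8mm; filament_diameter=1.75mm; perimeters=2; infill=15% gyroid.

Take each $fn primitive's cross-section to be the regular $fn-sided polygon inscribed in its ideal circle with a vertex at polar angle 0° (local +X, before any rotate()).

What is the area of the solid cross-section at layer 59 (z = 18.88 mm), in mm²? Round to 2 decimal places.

At z = 18.88 mm: the cylinder: section is a regular 8-gon, circumradius r=7.5 (area = (8/2)·7.500²·sin(360°/8) = 159.10 mm²); the 30×8 cube at (-2.5, 13) contributes its full rectangle (area 240.00 mm²); Subtracting the remaining from the first: starting from the r=7.5 cylinder (159.10 mm²), the 30×8 cube at (-2.5, 13) misses the remaining region (no effect) — area = 159.10 mm². Overall, the cross-section is a single solid region. Net area = 159.10 mm².

159.10 mm²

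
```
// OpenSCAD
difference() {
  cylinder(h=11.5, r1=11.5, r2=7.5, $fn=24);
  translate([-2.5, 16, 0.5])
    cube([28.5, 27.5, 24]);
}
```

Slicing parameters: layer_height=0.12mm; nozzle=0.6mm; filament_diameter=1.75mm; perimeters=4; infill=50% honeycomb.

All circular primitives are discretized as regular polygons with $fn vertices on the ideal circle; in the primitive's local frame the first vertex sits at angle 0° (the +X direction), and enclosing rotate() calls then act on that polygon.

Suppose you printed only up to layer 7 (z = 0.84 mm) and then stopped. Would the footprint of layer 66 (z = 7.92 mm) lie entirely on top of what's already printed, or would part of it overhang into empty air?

entirely on top

Compare the two slices. At z = 0.84: the cone: at t=0.073 of its height the radius interpolates to r₁+(r₂−r₁)t = 11.208, giving a regular 24-gon of that circumradius (area = (24/2)·11.208²·sin(360°/24) = 390.14 mm²); the 28.5×27.5 cube at (-2.5, 16) contributes its full rectangle (area 783.75 mm²); Subtracting the remaining from the first: starting from the cone (390.14 mm²), the 28.5×27.5 cube at (-2.5, 16) misses the remaining region (no effect) — area = 390.14 mm². At z = 7.92: the cone contributes a regular 24-gon of circumradius 8.745 (interpolated between r1=11.5 and r2=7.5 at t=0.689) (area = (24/2)·8.745²·sin(360°/24) = 237.53 mm²); the cube at (-2.5, 16) is present — its section is the full 28.5×27.5 rectangle (area 783.75 mm²); After the difference (first − rest): starting from the cone (237.53 mm²), the 28.5×27.5 cube at (-2.5, 16) misses the remaining region (no effect) — area = 237.53 mm². Checking containment: the cross-section at z = 7.92 is a subset of the cross-section at z = 0.84.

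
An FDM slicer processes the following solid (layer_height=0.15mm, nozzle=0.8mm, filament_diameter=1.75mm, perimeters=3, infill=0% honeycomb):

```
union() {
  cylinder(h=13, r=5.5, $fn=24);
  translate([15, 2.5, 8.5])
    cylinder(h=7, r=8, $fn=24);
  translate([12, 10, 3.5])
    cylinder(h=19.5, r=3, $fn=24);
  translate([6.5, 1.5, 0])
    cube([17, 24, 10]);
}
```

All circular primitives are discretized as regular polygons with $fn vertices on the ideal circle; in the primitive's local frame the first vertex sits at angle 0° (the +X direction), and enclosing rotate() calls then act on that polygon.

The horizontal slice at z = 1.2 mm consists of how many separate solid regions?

2

At z = 1.2 mm: the r=5.5 cylinder gives a regular 24-gon of circumradius 5.5 (constant along its height); the cylinder at (15, 2.5) does not reach this height (z outside [8.5, 15.5]); the cylinder at (12, 10) is absent (z outside [3.5, 23]); the 17×24 cube at (6.5, 1.5) contributes its full rectangle; Taking the union: the 2 present regions are separate (no shared area or edge), so areas and boundary lengths simply add and each stays a separate island — 2 connected regions. The result has 2 disconnected regions.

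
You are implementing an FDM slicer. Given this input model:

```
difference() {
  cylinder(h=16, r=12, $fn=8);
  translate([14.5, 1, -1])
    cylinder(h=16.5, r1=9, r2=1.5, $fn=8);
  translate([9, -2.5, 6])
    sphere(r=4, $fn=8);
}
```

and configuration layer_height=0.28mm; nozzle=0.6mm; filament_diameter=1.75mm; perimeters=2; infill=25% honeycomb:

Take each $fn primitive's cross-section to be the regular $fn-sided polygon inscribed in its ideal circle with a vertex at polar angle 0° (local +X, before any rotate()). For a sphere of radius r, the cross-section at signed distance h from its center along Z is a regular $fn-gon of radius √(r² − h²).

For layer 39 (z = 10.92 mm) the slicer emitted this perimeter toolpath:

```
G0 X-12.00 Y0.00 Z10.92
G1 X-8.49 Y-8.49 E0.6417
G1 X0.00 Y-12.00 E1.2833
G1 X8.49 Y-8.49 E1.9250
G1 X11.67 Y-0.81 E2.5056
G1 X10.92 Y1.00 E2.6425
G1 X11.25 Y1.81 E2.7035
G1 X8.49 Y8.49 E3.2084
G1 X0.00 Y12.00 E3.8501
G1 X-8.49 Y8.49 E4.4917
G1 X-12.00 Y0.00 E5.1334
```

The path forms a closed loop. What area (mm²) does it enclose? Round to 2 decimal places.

Apply the shoelace formula to the sequence of (X, Y) vertices; enclosed area = 406.33 mm².

406.33 mm²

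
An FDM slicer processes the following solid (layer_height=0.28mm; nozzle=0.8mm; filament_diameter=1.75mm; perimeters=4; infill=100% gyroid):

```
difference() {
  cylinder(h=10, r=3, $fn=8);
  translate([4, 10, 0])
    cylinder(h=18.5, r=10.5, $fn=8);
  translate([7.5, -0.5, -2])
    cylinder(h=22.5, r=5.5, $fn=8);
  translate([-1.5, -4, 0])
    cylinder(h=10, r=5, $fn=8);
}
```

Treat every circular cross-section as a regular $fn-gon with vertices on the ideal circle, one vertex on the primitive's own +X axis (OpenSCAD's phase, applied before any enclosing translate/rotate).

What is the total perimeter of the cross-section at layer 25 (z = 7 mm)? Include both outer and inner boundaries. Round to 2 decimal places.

At z = 7 mm: the cylinder: section is a regular 8-gon, circumradius r=3 (perimeter = 2·8·3.000·sin(180°/8) = 18.37 mm); the cylinder at (4, 10): section is a regular 8-gon, circumradius r=10.5 (perimeter = 2·8·10.500·sin(180°/8) = 64.29 mm); the cylinder at (7.5, -0.5): section is a regular 8-gon, circumradius r=5.5 (perimeter = 2·8·5.500·sin(180°/8) = 33.68 mm); the r=5 cylinder at (-1.5, -4) gives a regular 8-gon of circumradius 5 (constant along its height) (perimeter = 2·8·5.000·sin(180°/8) = 30.61 mm); Subtracting the remaining from the first: starting from the r=3 cylinder, the r=10.5 cylinder at (4, 10) partially overlaps it — only the 6.80 mm² overlap (of its 311.83 mm²) is removed, clipping the outline; the r=5.5 cylinder at (7.5, -0.5) partially overlaps it — only the 0.83 mm² overlap (of its 85.56 mm²) is removed, clipping the outline; the r=5 cylinder at (-1.5, -4) partially overlaps it — only the 13.86 mm² overlap (of its 70.71 mm²) is removed, clipping the outline — boundary = 12.48 mm. Overall, the cross-section is a single solid region. Total boundary length (outer) = 12.48 mm.

12.48 mm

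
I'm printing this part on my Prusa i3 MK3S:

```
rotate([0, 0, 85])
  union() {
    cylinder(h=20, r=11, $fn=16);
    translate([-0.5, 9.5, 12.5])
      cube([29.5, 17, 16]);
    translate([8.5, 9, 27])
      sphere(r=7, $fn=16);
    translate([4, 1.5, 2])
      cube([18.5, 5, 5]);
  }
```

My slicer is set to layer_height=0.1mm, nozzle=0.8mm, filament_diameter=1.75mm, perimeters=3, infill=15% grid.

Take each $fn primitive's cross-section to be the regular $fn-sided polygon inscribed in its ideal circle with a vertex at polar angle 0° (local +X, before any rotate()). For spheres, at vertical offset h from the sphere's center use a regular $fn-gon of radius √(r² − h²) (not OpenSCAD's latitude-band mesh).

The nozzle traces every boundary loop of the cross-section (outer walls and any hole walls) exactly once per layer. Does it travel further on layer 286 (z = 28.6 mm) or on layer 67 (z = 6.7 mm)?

layer 67 (z = 6.7 mm)

Layer 286 (z = 28.6): the cylinder is not intersected at this z (z outside [0, 20]); the cube at (-0.5, 9.5) is not intersected at this z (z outside [12.5, 28.5]); the sphere at (8.5, 9): section is a regular 16-gon, circumradius = √(r²−h²) = √(7²−1.6²) = 6.815 (perimeter = 2·16·6.815·sin(180°/16) = 42.54 mm); the cube at (4, 1.5) is absent (z outside [2, 7]); Combining (union): only the r=7 sphere at (8.5, 9) is present, so the union is just that shape — boundary = 42.54 mm; (rotated 85° about Z; rotation is an isometry so areas/perimeters/island counts are preserved). So its perimeter = 42.54 mm. Layer 67 (z = 6.7): the cylinder: section is a regular 16-gon, circumradius r=11 (perimeter = 2·16·11.000·sin(180°/16) = 68.67 mm); the cube at (-0.5, 9.5) does not reach this height (z outside [12.5, 28.5]); the sphere at (8.5, 9) is not intersected at this z (|z−center|=20.300 > r=7); the 18.5×5 cube at (4, 1.5) contributes its full rectangle (perimeter 47.00 mm); Taking the union: the regions partially overlap (shared area 29.79 mm²), so the edge portions inside another operand are dropped and the merged outline is re-measured after clipping — boundary = 93.82 mm; (whole slice rotated 85° about Z — lengths, areas and connectivity unchanged). So its perimeter = 93.82 mm. Layer 67 is larger (93.82 vs 42.54 mm).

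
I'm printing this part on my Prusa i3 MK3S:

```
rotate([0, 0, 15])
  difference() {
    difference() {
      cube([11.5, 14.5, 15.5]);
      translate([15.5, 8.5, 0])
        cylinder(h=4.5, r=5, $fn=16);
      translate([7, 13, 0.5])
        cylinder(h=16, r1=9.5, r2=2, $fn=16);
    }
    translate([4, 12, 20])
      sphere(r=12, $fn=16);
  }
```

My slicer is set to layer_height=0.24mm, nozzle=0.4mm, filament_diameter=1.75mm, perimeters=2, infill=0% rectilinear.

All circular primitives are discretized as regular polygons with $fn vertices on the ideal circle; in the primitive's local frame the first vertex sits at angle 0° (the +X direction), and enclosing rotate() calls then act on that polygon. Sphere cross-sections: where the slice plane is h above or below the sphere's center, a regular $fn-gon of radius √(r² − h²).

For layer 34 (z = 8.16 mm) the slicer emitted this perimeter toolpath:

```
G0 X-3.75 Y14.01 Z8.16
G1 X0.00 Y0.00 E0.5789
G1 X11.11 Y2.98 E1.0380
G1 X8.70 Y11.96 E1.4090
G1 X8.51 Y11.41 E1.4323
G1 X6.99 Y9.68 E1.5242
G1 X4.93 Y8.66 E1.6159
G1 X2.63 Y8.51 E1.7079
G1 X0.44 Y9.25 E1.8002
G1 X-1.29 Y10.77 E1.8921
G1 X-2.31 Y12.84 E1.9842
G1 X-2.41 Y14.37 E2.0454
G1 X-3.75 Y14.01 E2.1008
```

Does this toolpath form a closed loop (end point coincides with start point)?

Start point (G0): (-3.75, 14.01). End point (last G1): the path returns to the start — closed.

yes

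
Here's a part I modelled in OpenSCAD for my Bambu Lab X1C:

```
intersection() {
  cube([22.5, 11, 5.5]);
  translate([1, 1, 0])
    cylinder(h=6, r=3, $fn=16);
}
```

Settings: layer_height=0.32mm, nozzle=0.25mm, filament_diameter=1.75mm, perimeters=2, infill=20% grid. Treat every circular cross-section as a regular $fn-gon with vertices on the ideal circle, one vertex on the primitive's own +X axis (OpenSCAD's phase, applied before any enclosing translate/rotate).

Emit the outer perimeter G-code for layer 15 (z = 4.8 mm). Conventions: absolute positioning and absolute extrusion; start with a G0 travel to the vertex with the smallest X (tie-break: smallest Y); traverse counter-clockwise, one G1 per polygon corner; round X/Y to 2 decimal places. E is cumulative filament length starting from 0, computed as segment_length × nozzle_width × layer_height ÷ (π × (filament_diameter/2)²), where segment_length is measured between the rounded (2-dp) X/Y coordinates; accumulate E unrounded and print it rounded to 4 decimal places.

G0 X0.00 Y0.00 Z4.80
G1 X3.80 Y0.00 E0.1264
G1 X4.00 Y1.00 E0.1603
G1 X3.77 Y2.15 E0.1993
G1 X3.12 Y3.12 E0.2382
G1 X2.15 Y3.77 E0.2770
G1 X1.00 Y4.00 E0.3160
G1 X0.00 Y3.80 E0.3499
G1 X0.00 Y0.00 E0.4763

At z = 4.8 mm: the cube (footprint 22.5×11) is included at this height; the r=3 cylinder at (1, 1) contributes a regular 16-gon of circumradius 3; Keeping only the common overlap: the r=3 cylinder at (1, 1) partially overlaps the 22.5×11 cube; clipping to the common part keeps 13.69 mm² — 1 connected region. The outline is a single polygon with 8 vertices. Extrusion per mm of travel: 0.25 × 0.32 / (π × 0.875²) = 0.033260. Accumulating E over each segment gives final E = 0.4763.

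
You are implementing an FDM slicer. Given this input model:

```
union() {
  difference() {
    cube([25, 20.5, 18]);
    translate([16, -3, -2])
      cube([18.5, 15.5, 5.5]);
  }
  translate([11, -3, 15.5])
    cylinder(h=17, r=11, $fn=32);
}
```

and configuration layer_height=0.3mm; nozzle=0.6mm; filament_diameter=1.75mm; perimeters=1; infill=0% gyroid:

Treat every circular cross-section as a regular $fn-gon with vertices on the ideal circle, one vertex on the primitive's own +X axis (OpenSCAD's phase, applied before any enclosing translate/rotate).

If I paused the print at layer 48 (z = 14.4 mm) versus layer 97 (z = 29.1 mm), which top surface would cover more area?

layer 48 (z = 14.4 mm)

Layer 48 (z = 14.4): the cube is present — its section is the full 25×20.5 rectangle (area 512.50 mm²); the cube at (16, -3) does not reach this height (z outside [-2, 3.5]); After the difference (first − rest): none of the subtracted shapes is present at this height, so the 25×20.5 cube is unchanged — area = 512.50 mm²; the cylinder at (11, -3) does not reach this height (z outside [15.5, 32.5]); Combining (union): only the result so far is present, so the union is just that shape — area = 512.50 mm². So its area = 512.50 mm². Layer 97 (z = 29.1): the cube is not intersected at this z (z outside [0, 18]); the cube at (16, -3) is not intersected at this z (z outside [-2, 3.5]); After the difference (first − rest): the first operand is absent here, so nothing remains; the r=11 cylinder at (11, -3) gives a regular 32-gon of circumradius 11 (constant along its height) (area = (32/2)·11.000²·sin(360°/32) = 377.69 mm²); Taking the union: only the r=11 cylinder at (11, -3) is present, so the union is just that shape — area = 377.69 mm². So its area = 377.69 mm². Layer 48 is larger (512.50 vs 377.69 mm²).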